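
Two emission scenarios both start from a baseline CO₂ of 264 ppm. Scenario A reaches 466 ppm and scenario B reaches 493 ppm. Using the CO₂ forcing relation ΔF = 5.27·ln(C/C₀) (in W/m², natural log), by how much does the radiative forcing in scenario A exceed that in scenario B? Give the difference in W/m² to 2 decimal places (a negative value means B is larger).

ΔF_A − ΔF_B = -0.30 W/m²

ΔF_A = 5.27 ln(466/264) = 5.27 × 0.56824 = 2.9946 W/m².
ΔF_B = 5.27 ln(493/264) = 5.27 × 0.62456 = 3.2914 W/m².
Difference: 2.9946 − 3.2914 = -0.2968 W/m².
(Equivalently, ΔF_A − ΔF_B = 5.27 ln(466/493) = 5.27 × -0.05632 = -0.2968 W/m².)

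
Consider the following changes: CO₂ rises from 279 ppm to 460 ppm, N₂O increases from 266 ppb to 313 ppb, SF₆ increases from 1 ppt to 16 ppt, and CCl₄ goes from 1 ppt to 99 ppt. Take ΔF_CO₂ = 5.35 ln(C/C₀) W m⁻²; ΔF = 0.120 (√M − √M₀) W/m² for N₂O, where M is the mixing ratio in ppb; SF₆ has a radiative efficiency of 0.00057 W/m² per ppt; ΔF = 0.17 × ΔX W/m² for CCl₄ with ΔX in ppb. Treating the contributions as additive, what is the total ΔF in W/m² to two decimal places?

CO₂: 5.35 × ln(460/279) = 5.35 × ln(1.64875) = 5.35 × 0.50002 = 2.6751 W/m².
N₂O: 0.120 × (√313 − √266) = 0.120 × (17.6918 − 16.3095) = 0.120 × 1.3823 = 0.1659 W/m².
SF₆: ΔF = 0.00057 × (16 − 1) = 0.00057 × 15 = 0.0086 W/m².
CCl₄: Δ = 99 − 1 = 98 ppt = 0.098 ppb; ΔF = 0.17 × 0.098 = 0.0167 W/m².
Total ΔF = 2.6751 + 0.1659 + 0.0086 + 0.0167 = 2.8663 W/m².

ΔF = 2.87 W/m²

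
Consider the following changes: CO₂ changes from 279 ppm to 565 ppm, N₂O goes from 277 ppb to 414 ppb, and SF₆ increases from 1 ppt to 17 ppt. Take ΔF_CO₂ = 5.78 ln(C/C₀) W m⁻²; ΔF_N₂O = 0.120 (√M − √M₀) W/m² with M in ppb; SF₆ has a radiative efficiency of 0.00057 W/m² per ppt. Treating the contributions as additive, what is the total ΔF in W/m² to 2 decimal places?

CO₂: 5.78 × ln(565/279) = 5.78 × ln(2.02509) = 5.78 × 0.70561 = 4.0784 W/m².
N₂O: 0.120 × (√414 − √277) = 0.120 × (20.3470 − 16.6433) = 0.120 × 3.7037 = 0.4444 W/m².
SF₆: ΔF = 0.00057 × (17 − 1) = 0.00057 × 16 = 0.0091 W/m².
Total ΔF = 4.0784 + 0.4444 + 0.0091 = 4.5319 W/m².

ΔF = 4.53 W/m²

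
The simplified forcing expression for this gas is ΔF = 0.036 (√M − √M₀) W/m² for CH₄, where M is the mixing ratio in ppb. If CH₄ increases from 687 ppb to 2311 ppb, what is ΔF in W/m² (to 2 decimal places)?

CH₄: 0.036 × (√2311 − √687) = 0.036 × (48.0729 − 26.2107) = 0.036 × 21.8622 = 0.7870 W/m².

ΔF = 0.79 W/m²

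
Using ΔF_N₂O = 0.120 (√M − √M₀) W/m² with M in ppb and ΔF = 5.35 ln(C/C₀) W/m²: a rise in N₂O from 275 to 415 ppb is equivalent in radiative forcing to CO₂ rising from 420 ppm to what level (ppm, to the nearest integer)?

C ≈ 457 ppm

N₂O forcing: 0.120 × (√415 − √275) = 0.120 × (20.3715 − 16.5831) = 0.120 × 3.7884 = 0.45461 W/m².
Set 5.35 ln(C/420) = 0.45461: ln(C/420) = 0.45461/5.35 = 0.08497, so C = 420 × e^0.08497 = 420 × 1.08868 = 457.25 ppm.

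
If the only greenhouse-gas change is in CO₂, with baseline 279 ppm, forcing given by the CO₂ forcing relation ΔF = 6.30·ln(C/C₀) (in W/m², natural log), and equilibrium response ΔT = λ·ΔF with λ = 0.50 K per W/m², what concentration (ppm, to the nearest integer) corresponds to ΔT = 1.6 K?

Required forcing: ΔF = ΔT/λ = 1.6/0.50 = 3.2000 W/m².
Then ln(C/279) = ΔF/6.30 = 3.2000/6.30 = 0.50794.
So C = 279 × e^0.50794 = 279 × 1.66186 = 463.66 ppm.

C ≈ 464 ppm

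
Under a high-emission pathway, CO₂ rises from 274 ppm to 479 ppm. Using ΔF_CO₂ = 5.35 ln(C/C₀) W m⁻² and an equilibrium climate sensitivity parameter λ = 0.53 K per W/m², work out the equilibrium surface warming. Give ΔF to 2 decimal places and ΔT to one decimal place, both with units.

ΔF = 2.99 W/m²; ΔT = 1.6 K

CO₂: 5.35 × ln(479/274) = 5.35 × ln(1.74818) = 5.35 × 0.55858 = 2.9884 W/m².
ΔT = λ ΔF = 0.53 × 2.99 = 1.5847 K.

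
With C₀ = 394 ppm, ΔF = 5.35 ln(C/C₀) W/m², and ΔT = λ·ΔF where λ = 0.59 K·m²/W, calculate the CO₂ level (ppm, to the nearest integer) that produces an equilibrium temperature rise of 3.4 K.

Required forcing: ΔF = ΔT/λ = 3.4/0.59 = 5.7627 W/m².
Then ln(C/394) = ΔF/5.35 = 5.7627/5.35 = 1.07714.
So C = 394 × e^1.07714 = 394 × 2.93627 = 1156.89 ppm.

C ≈ 1157 ppm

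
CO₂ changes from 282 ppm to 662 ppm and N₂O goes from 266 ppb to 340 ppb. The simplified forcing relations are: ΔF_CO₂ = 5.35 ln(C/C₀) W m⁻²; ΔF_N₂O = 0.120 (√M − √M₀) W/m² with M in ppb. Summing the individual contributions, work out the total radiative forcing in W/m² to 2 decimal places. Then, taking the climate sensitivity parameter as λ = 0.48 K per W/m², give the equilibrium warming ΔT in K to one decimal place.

ΔF = 4.82 W/m²; ΔT = 2.3 K

CO₂: 5.35 × ln(662/282) = 5.35 × ln(2.34752) = 5.35 × 0.85336 = 4.5655 W/m².
N₂O: 0.120 × (√340 − √266) = 0.120 × (18.4391 − 16.3095) = 0.120 × 2.1296 = 0.2556 W/m².
Total ΔF = 4.5655 + 0.2556 = 4.8211 W/m².
ΔT = λ ΔF = 0.48 × 4.82 = 2.3136 K.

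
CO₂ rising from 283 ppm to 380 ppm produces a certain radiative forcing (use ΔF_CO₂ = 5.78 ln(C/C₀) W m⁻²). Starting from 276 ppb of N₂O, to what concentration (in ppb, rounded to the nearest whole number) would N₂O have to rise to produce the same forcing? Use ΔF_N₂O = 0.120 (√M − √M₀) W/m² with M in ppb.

M ≈ 949 ppb

CO₂ forcing: 5.78 × ln(380/283) = 5.78 × 0.294724 = 1.70350 W/m².
Set 0.120(√M − √276) = 1.70350: √M = 1.70350/0.120 + √276 = 14.1958 + 16.6132 = 30.8090.
M = (30.8090)² = 949.19 ppb.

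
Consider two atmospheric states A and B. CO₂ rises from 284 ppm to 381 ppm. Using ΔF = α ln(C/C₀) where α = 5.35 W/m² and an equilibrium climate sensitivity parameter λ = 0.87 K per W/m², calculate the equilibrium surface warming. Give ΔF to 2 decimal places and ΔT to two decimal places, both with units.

ΔF = 1.57 W/m²; ΔT = 1.37 K

CO₂: 5.35 × ln(381/284) = 5.35 × ln(1.34155) = 5.35 × 0.29383 = 1.5720 W/m².
ΔT = λ ΔF = 0.87 × 1.57 = 1.3659 K.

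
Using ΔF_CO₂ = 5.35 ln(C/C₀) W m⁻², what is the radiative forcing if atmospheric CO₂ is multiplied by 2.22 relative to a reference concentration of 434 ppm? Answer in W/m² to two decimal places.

ΔF = 4.27 W/m²

ΔF = 5.35 × ln(2.22) = 5.35 × 0.79751 = 4.2667 W/m².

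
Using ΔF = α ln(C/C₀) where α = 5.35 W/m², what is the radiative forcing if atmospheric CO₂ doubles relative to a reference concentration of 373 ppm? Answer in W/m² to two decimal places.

Because the forcing depends only on the ratio C/C₀, the initial concentration does not enter.
ΔF = 5.35 × ln(2) = 5.35 × 0.69315 = 3.7084 W/m².

ΔF = 3.71 W/m²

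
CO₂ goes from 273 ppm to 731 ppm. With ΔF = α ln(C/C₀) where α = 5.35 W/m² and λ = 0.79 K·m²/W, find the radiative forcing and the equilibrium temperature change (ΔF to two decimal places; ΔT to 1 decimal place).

ΔF = 5.27 W/m²; ΔT = 4.2 K

CO₂: 5.35 × ln(731/273) = 5.35 × ln(2.67766) = 5.35 × 0.98494 = 5.2694 W/m².
ΔT = λ ΔF = 0.79 × 5.27 = 4.1633 K.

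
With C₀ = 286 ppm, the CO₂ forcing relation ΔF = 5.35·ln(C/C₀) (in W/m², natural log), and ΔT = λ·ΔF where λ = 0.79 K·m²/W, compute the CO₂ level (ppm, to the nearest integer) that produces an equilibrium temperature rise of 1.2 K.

C ≈ 380 ppm

Required forcing: ΔF = ΔT/λ = 1.2/0.79 = 1.5190 W/m².
Then ln(C/286) = ΔF/5.35 = 1.5190/5.35 = 0.28393.
So C = 286 × e^0.28393 = 286 × 1.32834 = 379.91 ppm.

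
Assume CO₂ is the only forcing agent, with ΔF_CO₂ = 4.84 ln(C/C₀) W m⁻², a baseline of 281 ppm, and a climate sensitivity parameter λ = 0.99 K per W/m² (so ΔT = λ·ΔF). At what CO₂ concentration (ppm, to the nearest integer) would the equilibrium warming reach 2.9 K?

Required forcing: ΔF = ΔT/λ = 2.9/0.99 = 2.9293 W/m².
Then ln(C/281) = ΔF/4.84 = 2.9293/4.84 = 0.60523.
So C = 281 × e^0.60523 = 281 × 1.83167 = 514.70 ppm.

C ≈ 515 ppm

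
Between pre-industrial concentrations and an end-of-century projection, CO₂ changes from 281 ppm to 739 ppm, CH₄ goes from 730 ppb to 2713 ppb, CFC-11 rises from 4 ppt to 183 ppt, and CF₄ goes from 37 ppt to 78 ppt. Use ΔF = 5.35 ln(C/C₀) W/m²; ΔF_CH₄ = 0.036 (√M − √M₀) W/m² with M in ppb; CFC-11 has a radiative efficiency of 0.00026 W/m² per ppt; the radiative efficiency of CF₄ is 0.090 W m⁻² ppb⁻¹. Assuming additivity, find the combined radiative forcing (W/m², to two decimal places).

CO₂: 5.35 × ln(739/281) = 5.35 × ln(2.62989) = 5.35 × 0.96694 = 5.1731 W/m².
CH₄: 0.036 × (√2713 − √730) = 0.036 × (52.0865 − 27.0185) = 0.036 × 25.0680 = 0.9024 W/m².
CFC-11: ΔF = 0.00026 × (183 − 4) = 0.00026 × 179 = 0.0465 W/m².
CF₄: Δ = 78 − 37 = 41 ppt = 0.041 ppb; ΔF = 0.090 × 0.041 = 0.0037 W/m².
Total ΔF = 5.1731 + 0.9024 + 0.0465 + 0.0037 = 6.1257 W/m².

ΔF = 6.13 W/m²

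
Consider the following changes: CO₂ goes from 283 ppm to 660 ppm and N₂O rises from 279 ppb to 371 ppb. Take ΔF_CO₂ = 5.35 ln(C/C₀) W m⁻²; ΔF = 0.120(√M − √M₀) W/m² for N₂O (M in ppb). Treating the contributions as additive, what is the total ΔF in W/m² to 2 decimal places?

CO₂: 5.35 × ln(660/283) = 5.35 × ln(2.33216) = 5.35 × 0.84679 = 4.5303 W/m².
N₂O: 0.120 × (√371 − √279) = 0.120 × (19.2614 − 16.7033) = 0.120 × 2.5581 = 0.3070 W/m².
Total ΔF = 4.5303 + 0.3070 = 4.8373 W/m².

ΔF = 4.84 W/m²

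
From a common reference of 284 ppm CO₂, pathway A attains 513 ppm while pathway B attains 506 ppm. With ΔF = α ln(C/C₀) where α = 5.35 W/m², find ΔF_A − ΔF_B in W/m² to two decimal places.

ΔF_A = 5.35 ln(513/284) = 5.35 × 0.59130 = 3.1635 W/m².
ΔF_B = 5.35 ln(506/284) = 5.35 × 0.57756 = 3.0899 W/m².
Difference: 3.1635 − 3.0899 = 0.0736 W/m².

ΔF_A − ΔF_B = 0.07 W/m²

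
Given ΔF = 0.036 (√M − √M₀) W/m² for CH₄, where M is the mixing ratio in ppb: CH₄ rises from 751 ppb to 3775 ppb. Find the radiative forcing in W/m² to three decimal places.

CH₄: 0.036 × (√3775 − √751) = 0.036 × (61.4410 − 27.4044) = 0.036 × 34.0366 = 1.2253 W/m².

ΔF = 1.225 W/m²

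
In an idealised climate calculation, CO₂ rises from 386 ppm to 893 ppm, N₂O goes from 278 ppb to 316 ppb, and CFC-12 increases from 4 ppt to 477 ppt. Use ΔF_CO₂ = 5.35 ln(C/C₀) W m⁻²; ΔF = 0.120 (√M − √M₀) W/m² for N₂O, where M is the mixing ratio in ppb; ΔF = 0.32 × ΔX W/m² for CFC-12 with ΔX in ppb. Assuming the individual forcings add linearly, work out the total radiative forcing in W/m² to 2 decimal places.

CO₂: 5.35 × ln(893/386) = 5.35 × ln(2.31347) = 5.35 × 0.83875 = 4.4873 W/m².
N₂O: 0.120 × (√316 − √278) = 0.120 × (17.7764 − 16.6733) = 0.120 × 1.1031 = 0.1324 W/m².
CFC-12: Δ = 477 − 4 = 473 ppt = 0.473 ppb; ΔF = 0.32 × 0.473 = 0.1514 W/m².
Total ΔF = 4.4873 + 0.1324 + 0.1514 = 4.7711 W/m².

ΔF = 4.77 W/m²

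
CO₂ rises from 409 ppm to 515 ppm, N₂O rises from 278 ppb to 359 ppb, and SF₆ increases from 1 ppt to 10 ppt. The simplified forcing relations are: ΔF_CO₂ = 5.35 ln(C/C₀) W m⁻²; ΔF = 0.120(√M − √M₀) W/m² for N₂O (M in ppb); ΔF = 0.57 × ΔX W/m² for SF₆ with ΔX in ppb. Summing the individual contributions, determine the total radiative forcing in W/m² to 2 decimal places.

CO₂: 5.35 × ln(515/409) = 5.35 × ln(1.25917) = 5.35 × 0.23045 = 1.2329 W/m².
N₂O: 0.120 × (√359 − √278) = 0.120 × (18.9473 − 16.6733) = 0.120 × 2.2740 = 0.2729 W/m².
SF₆: Δ = 10 − 1 = 9 ppt = 0.009 ppb; ΔF = 0.57 × 0.009 = 0.0051 W/m².
Total ΔF = 1.2329 + 0.2729 + 0.0051 = 1.5109 W/m².

ΔF = 1.51 W/m²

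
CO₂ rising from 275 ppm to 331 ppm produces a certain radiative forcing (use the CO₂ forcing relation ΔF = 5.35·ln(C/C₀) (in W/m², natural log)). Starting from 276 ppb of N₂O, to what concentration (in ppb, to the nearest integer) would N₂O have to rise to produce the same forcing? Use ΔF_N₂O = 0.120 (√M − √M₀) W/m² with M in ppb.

CO₂ forcing: 5.35 × ln(331/275) = 5.35 × 0.185347 = 0.99161 W/m².
Set 0.120(√M − √276) = 0.99161: √M = 0.99161/0.120 + √276 = 8.2634 + 16.6132 = 24.8766.
M = (24.8766)² = 618.85 ppb.

M ≈ 619 ppb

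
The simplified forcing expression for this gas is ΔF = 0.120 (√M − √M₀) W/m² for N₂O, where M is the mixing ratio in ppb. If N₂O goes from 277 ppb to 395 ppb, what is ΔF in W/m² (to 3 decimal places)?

ΔF = 0.388 W/m²

N₂O: 0.120 × (√395 − √277) = 0.120 × (19.8746 − 16.6433) = 0.120 × 3.2313 = 0.3878 W/m².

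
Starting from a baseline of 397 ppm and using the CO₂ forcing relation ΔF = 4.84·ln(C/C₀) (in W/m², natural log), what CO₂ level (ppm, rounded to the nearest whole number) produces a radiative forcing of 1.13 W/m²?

Set 4.84 ln(C/397) = 1.13, so ln(C/397) = 1.13/4.84 = 0.23347.
Then C/397 = e^0.23347 = 1.26297, giving C = 397 × 1.26297 = 501.40 ppm.

C ≈ 501 ppm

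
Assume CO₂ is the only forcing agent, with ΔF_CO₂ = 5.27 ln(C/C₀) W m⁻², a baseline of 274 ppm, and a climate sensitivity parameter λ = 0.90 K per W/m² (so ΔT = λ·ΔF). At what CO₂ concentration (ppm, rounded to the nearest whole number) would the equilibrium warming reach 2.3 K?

C ≈ 445 ppm

Required forcing: ΔF = ΔT/λ = 2.3/0.90 = 2.5556 W/m².
Then ln(C/274) = ΔF/5.27 = 2.5556/5.27 = 0.48493.
So C = 274 × e^0.48493 = 274 × 1.62406 = 444.99 ppm.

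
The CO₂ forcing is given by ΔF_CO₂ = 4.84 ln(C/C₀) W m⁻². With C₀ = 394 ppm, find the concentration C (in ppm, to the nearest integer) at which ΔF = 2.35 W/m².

C ≈ 640 ppm

Set 4.84 ln(C/394) = 2.35, so ln(C/394) = 2.35/4.84 = 0.48554.
Then C/394 = e^0.48554 = 1.62505, giving C = 394 × 1.62505 = 640.27 ppm.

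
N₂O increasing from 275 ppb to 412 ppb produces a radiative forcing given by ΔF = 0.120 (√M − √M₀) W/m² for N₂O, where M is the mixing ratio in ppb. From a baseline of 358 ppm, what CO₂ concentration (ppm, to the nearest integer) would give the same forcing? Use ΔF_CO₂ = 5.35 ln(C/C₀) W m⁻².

C ≈ 389 ppm

N₂O forcing: 0.120 × (√412 − √275) = 0.120 × (20.2978 − 16.5831) = 0.120 × 3.7147 = 0.44576 W/m².
Set 5.35 ln(C/358) = 0.44576: ln(C/358) = 0.44576/5.35 = 0.08332, so C = 358 × e^0.08332 = 358 × 1.08689 = 389.11 ppm.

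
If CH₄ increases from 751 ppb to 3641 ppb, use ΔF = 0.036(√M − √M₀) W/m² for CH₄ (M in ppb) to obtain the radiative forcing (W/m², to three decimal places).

CH₄: 0.036 × (√3641 − √751) = 0.036 × (60.3407 − 27.4044) = 0.036 × 32.9363 = 1.1857 W/m².

ΔF = 1.186 W/m²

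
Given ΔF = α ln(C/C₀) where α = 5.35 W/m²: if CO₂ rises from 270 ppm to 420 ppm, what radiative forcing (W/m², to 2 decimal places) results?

CO₂: 5.35 × ln(420/270) = 5.35 × ln(1.55556) = 5.35 × 0.44184 = 2.3638 W/m².

ΔF = 2.36 W/m²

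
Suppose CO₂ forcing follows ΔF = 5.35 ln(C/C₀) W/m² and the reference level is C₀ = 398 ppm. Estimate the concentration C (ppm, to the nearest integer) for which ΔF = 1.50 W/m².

Set 5.35 ln(C/398) = 1.50, so ln(C/398) = 1.50/5.35 = 0.28037.
Then C/398 = e^0.28037 = 1.32362, giving C = 398 × 1.32362 = 526.80 ppm.

C ≈ 527 ppm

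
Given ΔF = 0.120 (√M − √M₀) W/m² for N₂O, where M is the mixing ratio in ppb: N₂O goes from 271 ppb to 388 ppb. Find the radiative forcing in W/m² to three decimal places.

N₂O: 0.120 × (√388 − √271) = 0.120 × (19.6977 − 16.4621) = 0.120 × 3.2356 = 0.3883 W/m².

ΔF = 0.388 W/m²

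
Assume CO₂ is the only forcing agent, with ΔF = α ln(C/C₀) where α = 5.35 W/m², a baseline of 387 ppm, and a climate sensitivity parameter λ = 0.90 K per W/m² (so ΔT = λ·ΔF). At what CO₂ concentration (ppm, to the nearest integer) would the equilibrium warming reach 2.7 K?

C ≈ 678 ppm

Required forcing: ΔF = ΔT/λ = 2.7/0.90 = 3.0000 W/m².
Then ln(C/387) = ΔF/5.35 = 3.0000/5.35 = 0.56075.
So C = 387 × e^0.56075 = 387 × 1.75199 = 678.02 ppm.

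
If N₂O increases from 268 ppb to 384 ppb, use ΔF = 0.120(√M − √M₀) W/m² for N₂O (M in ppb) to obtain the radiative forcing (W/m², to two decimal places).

N₂O: 0.120 × (√384 − √268) = 0.120 × (19.5959 − 16.3707) = 0.120 × 3.2252 = 0.3870 W/m².

ΔF = 0.39 W/m²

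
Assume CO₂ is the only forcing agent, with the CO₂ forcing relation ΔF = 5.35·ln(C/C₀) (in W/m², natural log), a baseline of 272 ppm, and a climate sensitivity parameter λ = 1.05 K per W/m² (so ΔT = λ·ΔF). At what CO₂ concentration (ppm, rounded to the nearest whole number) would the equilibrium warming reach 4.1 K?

Required forcing: ΔF = ΔT/λ = 4.1/1.05 = 3.9048 W/m².
Then ln(C/272) = ΔF/5.35 = 3.9048/5.35 = 0.72987.
So C = 272 × e^0.72987 = 272 × 2.07481 = 564.35 ppm.

C ≈ 564 ppm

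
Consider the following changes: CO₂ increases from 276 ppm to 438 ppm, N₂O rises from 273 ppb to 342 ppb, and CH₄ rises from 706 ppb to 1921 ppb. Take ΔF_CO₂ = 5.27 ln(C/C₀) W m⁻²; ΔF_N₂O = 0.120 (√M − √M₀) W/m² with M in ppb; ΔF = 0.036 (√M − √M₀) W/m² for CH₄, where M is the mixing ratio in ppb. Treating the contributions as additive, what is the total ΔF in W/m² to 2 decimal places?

ΔF = 3.29 W/m²

CO₂: 5.27 × ln(438/276) = 5.27 × ln(1.58696) = 5.27 × 0.46182 = 2.4338 W/m².
N₂O: 0.120 × (√342 − √273) = 0.120 × (18.4932 − 16.5227) = 0.120 × 1.9705 = 0.2365 W/m².
CH₄: 0.036 × (√1921 − √706) = 0.036 × (43.8292 − 26.5707) = 0.036 × 17.2585 = 0.6213 W/m².
Total ΔF = 2.4338 + 0.2365 + 0.6213 = 3.2916 W/m².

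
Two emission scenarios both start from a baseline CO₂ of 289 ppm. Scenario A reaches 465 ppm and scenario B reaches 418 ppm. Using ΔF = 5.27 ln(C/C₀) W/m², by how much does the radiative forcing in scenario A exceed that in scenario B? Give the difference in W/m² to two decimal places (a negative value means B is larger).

ΔF_A = 5.27 ln(465/289) = 5.27 × 0.47561 = 2.5065 W/m².
ΔF_B = 5.27 ln(418/289) = 5.27 × 0.36905 = 1.9449 W/m².
Difference: 2.5065 − 1.9449 = 0.5616 W/m².
(Equivalently, ΔF_A − ΔF_B = 5.27 ln(465/418) = 5.27 × 0.10656 = 0.5616 W/m².)

ΔF_A − ΔF_B = 0.56 W/m²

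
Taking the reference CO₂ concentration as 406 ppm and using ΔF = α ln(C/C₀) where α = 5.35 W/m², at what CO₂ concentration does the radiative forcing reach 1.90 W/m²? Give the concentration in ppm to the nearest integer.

C ≈ 579 ppm

Set 5.35 ln(C/406) = 1.90, so ln(C/406) = 1.90/5.35 = 0.35514.
Then C/406 = e^0.35514 = 1.42638, giving C = 406 × 1.42638 = 579.11 ppm.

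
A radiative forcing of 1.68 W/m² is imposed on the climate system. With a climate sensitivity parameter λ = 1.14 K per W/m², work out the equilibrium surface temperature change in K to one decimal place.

ΔT = 1.9 K

ΔT = λ ΔF = 1.14 × 1.68 = 1.9152 K.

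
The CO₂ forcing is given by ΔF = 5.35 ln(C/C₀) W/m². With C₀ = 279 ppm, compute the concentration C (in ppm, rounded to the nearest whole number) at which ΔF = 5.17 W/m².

Set 5.35 ln(C/279) = 5.17, so ln(C/279) = 5.17/5.35 = 0.96636.
Then C/279 = e^0.96636 = 2.62836, giving C = 279 × 2.62836 = 733.31 ppm.

C ≈ 733 ppm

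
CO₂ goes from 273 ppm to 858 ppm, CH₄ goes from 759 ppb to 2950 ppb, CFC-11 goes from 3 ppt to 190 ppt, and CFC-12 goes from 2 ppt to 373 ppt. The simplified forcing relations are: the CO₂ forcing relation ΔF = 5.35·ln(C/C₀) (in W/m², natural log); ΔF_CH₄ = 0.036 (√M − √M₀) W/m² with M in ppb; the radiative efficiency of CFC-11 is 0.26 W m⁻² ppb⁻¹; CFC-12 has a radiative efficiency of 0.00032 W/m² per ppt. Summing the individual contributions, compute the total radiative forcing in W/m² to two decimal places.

ΔF = 7.26 W/m²

CO₂: 5.35 × ln(858/273) = 5.35 × ln(3.14286) = 5.35 × 1.14513 = 6.1264 W/m².
CH₄: 0.036 × (√2950 − √759) = 0.036 × (54.3139 − 27.5500) = 0.036 × 26.7639 = 0.9635 W/m².
CFC-11: Δ = 190 − 3 = 187 ppt = 0.187 ppb; ΔF = 0.26 × 0.187 = 0.0486 W/m².
CFC-12: ΔF = 0.00032 × (373 − 2) = 0.00032 × 371 = 0.1187 W/m².
Total ΔF = 6.1264 + 0.9635 + 0.0486 + 0.1187 = 7.2572 W/m².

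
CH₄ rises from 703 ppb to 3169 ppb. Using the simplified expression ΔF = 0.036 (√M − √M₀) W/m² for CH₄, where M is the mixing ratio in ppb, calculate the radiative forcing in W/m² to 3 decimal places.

ΔF = 1.072 W/m²

CH₄: 0.036 × (√3169 − √703) = 0.036 × (56.2939 − 26.5141) = 0.036 × 29.7798 = 1.0721 W/m².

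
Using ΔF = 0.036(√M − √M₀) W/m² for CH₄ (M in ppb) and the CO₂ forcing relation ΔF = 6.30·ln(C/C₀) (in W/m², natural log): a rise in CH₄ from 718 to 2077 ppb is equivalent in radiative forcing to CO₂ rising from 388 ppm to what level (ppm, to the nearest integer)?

C ≈ 432 ppm

CH₄ forcing: 0.036 × (√2077 − √718) = 0.036 × (45.5741 − 26.7955) = 0.036 × 18.7786 = 0.67603 W/m².
Set 6.30 ln(C/388) = 0.67603: ln(C/388) = 0.67603/6.30 = 0.10731, so C = 388 × e^0.10731 = 388 × 1.11328 = 431.95 ppm.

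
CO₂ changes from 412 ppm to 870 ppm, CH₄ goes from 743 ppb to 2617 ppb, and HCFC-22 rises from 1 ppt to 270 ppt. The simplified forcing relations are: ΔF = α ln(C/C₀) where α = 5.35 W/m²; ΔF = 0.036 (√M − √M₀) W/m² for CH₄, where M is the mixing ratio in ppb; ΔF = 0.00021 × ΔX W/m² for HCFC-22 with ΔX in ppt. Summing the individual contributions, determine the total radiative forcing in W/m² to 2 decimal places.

ΔF = 4.92 W/m²

CO₂: 5.35 × ln(870/412) = 5.35 × ln(2.11165) = 5.35 × 0.74747 = 3.9990 W/m².
CH₄: 0.036 × (√2617 − √743) = 0.036 × (51.1566 − 27.2580) = 0.036 × 23.8986 = 0.8603 W/m².
HCFC-22: ΔF = 0.00021 × (270 − 1) = 0.00021 × 269 = 0.0565 W/m².
Total ΔF = 3.9990 + 0.8603 + 0.0565 = 4.9158 W/m².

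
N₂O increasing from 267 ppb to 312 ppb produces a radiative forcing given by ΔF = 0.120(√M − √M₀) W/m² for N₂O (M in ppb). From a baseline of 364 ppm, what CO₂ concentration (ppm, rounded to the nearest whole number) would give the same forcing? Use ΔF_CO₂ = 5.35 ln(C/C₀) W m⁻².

C ≈ 375 ppm

N₂O forcing: 0.120 × (√312 − √267) = 0.120 × (17.6635 − 16.3401) = 0.120 × 1.3234 = 0.15881 W/m².
Set 5.35 ln(C/364) = 0.15881: ln(C/364) = 0.15881/5.35 = 0.02968, so C = 364 × e^0.02968 = 364 × 1.03012 = 374.96 ppm.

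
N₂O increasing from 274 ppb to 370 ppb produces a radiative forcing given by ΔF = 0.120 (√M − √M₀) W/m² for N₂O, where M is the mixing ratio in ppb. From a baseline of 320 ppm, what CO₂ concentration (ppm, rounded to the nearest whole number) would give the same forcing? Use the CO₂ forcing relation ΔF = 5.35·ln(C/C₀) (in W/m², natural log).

C ≈ 340 ppm

N₂O forcing: 0.120 × (√370 − √274) = 0.120 × (19.2354 − 16.5529) = 0.120 × 2.6825 = 0.32190 W/m².
Set 5.35 ln(C/320) = 0.32190: ln(C/320) = 0.32190/5.35 = 0.06017, so C = 320 × e^0.06017 = 320 × 1.06202 = 339.85 ppm.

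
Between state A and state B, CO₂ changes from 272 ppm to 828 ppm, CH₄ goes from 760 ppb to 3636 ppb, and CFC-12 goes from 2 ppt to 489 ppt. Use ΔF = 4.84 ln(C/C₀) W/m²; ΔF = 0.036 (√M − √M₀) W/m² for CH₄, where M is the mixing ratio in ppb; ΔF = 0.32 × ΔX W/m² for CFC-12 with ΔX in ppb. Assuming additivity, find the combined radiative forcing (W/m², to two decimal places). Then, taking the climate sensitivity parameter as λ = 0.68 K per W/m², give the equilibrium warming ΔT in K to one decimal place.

CO₂: 4.84 × ln(828/272) = 4.84 × ln(3.04412) = 4.84 × 1.11321 = 5.3879 W/m².
CH₄: 0.036 × (√3636 − √760) = 0.036 × (60.2993 − 27.5681) = 0.036 × 32.7312 = 1.1783 W/m².
CFC-12: Δ = 489 − 2 = 487 ppt = 0.487 ppb; ΔF = 0.32 × 0.487 = 0.1558 W/m².
Total ΔF = 5.3879 + 1.1783 + 0.1558 = 6.7220 W/m².
ΔT = λ ΔF = 0.68 × 6.72 = 4.5696 K.

ΔF = 6.72 W/m²; ΔT = 4.6 K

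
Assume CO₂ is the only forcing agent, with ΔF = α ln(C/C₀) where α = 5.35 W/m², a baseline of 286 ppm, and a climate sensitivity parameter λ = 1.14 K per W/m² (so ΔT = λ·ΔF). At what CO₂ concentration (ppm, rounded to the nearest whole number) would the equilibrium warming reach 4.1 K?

Required forcing: ΔF = ΔT/λ = 4.1/1.14 = 3.5965 W/m².
Then ln(C/286) = ΔF/5.35 = 3.5965/5.35 = 0.67224.
So C = 286 × e^0.67224 = 286 × 1.95862 = 560.17 ppm.

C ≈ 560 ppm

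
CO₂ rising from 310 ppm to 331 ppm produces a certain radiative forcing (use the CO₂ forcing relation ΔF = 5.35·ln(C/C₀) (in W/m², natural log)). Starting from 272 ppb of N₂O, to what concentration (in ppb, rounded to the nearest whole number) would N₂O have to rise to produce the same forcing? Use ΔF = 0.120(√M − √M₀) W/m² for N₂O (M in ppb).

CO₂ forcing: 5.35 × ln(331/310) = 5.35 × 0.065546 = 0.35067 W/m².
Set 0.120(√M − √272) = 0.35067: √M = 0.35067/0.120 + √272 = 2.9223 + 16.4924 = 19.4147.
M = (19.4147)² = 376.93 ppb.

M ≈ 377 ppb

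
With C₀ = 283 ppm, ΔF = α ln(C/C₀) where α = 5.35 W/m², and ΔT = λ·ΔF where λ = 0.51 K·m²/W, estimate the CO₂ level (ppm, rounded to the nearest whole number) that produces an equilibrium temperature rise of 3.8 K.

Required forcing: ΔF = ΔT/λ = 3.8/0.51 = 7.4510 W/m².
Then ln(C/283) = ΔF/5.35 = 7.4510/5.35 = 1.39271.
So C = 283 × e^1.39271 = 283 × 4.02575 = 1139.29 ppm.

C ≈ 1139 ppm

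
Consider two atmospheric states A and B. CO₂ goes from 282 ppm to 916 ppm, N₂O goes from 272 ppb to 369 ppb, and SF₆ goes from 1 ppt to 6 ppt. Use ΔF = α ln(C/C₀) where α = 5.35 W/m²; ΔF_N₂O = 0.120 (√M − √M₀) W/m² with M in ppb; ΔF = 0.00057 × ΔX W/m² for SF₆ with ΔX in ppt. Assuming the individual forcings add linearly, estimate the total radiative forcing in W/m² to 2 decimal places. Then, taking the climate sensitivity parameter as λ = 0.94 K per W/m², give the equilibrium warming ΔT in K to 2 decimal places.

ΔF = 6.63 W/m²; ΔT = 6.23 K

CO₂: 5.35 × ln(916/282) = 5.35 × ln(3.24823) = 5.35 × 1.17811 = 6.3029 W/m².
N₂O: 0.120 × (√369 − √272) = 0.120 × (19.2094 − 16.4924) = 0.120 × 2.7170 = 0.3260 W/m².
SF₆: ΔF = 0.00057 × (6 − 1) = 0.00057 × 5 = 0.0029 W/m².
Total ΔF = 6.3029 + 0.3260 + 0.0029 = 6.6318 W/m².
ΔT = λ ΔF = 0.94 × 6.63 = 6.2322 K.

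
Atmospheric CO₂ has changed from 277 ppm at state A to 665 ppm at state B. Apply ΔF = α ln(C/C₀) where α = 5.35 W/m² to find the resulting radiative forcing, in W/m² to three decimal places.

CO₂: 5.35 × ln(665/277) = 5.35 × ln(2.40072) = 5.35 × 0.87577 = 4.6854 W/m².

ΔF = 4.685 W/m²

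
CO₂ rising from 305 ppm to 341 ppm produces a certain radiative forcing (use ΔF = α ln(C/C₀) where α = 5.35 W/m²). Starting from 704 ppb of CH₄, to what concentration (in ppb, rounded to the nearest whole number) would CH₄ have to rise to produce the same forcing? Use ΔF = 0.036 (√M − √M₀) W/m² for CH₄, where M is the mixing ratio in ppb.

CO₂ forcing: 5.35 × ln(341/305) = 5.35 × 0.111571 = 0.59690 W/m².
Set 0.036(√M − √704) = 0.59690: √M = 0.59690/0.036 + √704 = 16.5806 + 26.5330 = 43.1136.
M = (43.1136)² = 1858.78 ppb.

M ≈ 1859 ppb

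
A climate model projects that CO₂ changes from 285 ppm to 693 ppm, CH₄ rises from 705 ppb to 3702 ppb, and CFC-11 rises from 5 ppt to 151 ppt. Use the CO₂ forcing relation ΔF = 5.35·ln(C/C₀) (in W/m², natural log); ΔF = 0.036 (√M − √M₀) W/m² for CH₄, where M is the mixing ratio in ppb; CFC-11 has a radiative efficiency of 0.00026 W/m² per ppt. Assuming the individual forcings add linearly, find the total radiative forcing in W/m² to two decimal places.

ΔF = 6.03 W/m²

CO₂: 5.35 × ln(693/285) = 5.35 × ln(2.43158) = 5.35 × 0.88854 = 4.7537 W/m².
CH₄: 0.036 × (√3702 − √705) = 0.036 × (60.8441 − 26.5518) = 0.036 × 34.2923 = 1.2345 W/m².
CFC-11: ΔF = 0.00026 × (151 − 5) = 0.00026 × 146 = 0.0380 W/m².
Total ΔF = 4.7537 + 1.2345 + 0.0380 = 6.0262 W/m².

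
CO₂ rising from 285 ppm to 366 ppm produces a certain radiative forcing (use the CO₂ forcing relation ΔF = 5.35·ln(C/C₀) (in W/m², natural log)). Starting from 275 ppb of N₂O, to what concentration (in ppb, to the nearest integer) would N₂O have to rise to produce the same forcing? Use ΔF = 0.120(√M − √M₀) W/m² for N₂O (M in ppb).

M ≈ 769 ppb

CO₂ forcing: 5.35 × ln(366/285) = 5.35 × 0.250144 = 1.33827 W/m².
Set 0.120(√M − √275) = 1.33827: √M = 1.33827/0.120 + √275 = 11.1523 + 16.5831 = 27.7354.
M = (27.7354)² = 769.25 ppb.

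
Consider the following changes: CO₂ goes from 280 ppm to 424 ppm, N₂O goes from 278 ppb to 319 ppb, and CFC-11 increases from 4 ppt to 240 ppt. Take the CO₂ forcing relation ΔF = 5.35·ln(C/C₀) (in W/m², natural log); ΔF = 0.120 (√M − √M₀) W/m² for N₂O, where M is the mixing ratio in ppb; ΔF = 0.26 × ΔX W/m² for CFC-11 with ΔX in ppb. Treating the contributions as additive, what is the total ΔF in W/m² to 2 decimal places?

ΔF = 2.42 W/m²

CO₂: 5.35 × ln(424/280) = 5.35 × ln(1.51429) = 5.35 × 0.41495 = 2.2200 W/m².
N₂O: 0.120 × (√319 − √278) = 0.120 × (17.8606 − 16.6733) = 0.120 × 1.1873 = 0.1425 W/m².
CFC-11: Δ = 240 − 4 = 236 ppt = 0.236 ppb; ΔF = 0.26 × 0.236 = 0.0614 W/m².
Total ΔF = 2.2200 + 0.1425 + 0.0614 = 2.4239 W/m².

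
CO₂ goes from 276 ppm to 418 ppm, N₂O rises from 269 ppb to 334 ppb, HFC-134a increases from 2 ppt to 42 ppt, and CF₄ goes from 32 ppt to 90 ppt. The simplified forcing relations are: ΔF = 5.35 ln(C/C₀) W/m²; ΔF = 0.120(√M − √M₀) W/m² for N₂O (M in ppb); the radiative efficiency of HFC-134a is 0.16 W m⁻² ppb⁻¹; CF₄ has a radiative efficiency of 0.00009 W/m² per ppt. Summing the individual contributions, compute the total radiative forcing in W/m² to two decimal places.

CO₂: 5.35 × ln(418/276) = 5.35 × ln(1.51449) = 5.35 × 0.41508 = 2.2207 W/m².
N₂O: 0.120 × (√334 − √269) = 0.120 × (18.2757 − 16.4012) = 0.120 × 1.8745 = 0.2249 W/m².
HFC-134a: Δ = 42 − 2 = 40 ppt = 0.040 ppb; ΔF = 0.16 × 0.040 = 0.0064 W/m².
CF₄: ΔF = 0.00009 × (90 − 32) = 0.00009 × 58 = 0.0052 W/m².
Total ΔF = 2.2207 + 0.2249 + 0.0064 + 0.0052 = 2.4572 W/m².

ΔF = 2.46 W/m²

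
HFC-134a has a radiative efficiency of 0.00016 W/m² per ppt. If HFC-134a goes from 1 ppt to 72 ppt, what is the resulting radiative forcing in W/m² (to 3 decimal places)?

HFC-134a: ΔF = 0.00016 × (72 − 1) = 0.00016 × 71 = 0.0114 W/m².

ΔF = 0.011 W/m²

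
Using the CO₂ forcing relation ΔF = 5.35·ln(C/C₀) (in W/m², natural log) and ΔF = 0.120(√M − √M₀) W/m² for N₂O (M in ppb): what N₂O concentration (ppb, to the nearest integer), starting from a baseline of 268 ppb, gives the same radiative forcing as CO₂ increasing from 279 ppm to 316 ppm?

CO₂ forcing: 5.35 × ln(316/279) = 5.35 × 0.124530 = 0.66624 W/m².
Set 0.120(√M − √268) = 0.66624: √M = 0.66624/0.120 + √268 = 5.5520 + 16.3707 = 21.9227.
M = (21.9227)² = 480.60 ppb.

M ≈ 481 ppb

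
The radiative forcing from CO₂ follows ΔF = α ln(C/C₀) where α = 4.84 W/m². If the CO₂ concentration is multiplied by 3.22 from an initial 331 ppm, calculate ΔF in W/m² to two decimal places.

ΔF = 4.84 × ln(3.22) = 4.84 × 1.16938 = 5.6598 W/m².

ΔF = 5.66 W/m²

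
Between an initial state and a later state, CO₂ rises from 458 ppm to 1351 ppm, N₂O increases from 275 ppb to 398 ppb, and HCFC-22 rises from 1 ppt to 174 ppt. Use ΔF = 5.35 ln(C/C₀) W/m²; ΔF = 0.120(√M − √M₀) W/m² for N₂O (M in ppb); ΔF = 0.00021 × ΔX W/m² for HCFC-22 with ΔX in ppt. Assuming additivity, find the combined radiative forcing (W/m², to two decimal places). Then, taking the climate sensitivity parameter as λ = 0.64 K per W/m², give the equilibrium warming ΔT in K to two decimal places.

CO₂: 5.35 × ln(1351/458) = 5.35 × ln(2.94978) = 5.35 × 1.08173 = 5.7873 W/m².
N₂O: 0.120 × (√398 − √275) = 0.120 × (19.9499 − 16.5831) = 0.120 × 3.3668 = 0.4040 W/m².
HCFC-22: ΔF = 0.00021 × (174 − 1) = 0.00021 × 173 = 0.0363 W/m².
Total ΔF = 5.7873 + 0.4040 + 0.0363 = 6.2276 W/m².
ΔT = λ ΔF = 0.64 × 6.23 = 3.9872 K.

ΔF = 6.23 W/m²; ΔT = 3.99 K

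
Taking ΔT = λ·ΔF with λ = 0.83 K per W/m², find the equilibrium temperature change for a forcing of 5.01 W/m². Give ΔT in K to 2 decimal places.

ΔT = λ ΔF = 0.83 × 5.01 = 4.1583 K.

ΔT = 4.16 K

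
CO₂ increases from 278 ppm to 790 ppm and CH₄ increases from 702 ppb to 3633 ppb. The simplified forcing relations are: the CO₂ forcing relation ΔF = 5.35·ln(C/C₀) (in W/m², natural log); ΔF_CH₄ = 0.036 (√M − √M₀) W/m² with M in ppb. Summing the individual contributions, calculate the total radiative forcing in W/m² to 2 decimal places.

CO₂: 5.35 × ln(790/278) = 5.35 × ln(2.84173) = 5.35 × 1.04441 = 5.5876 W/m².
CH₄: 0.036 × (√3633 − √702) = 0.036 × (60.2744 − 26.4953) = 0.036 × 33.7791 = 1.2160 W/m².
Total ΔF = 5.5876 + 1.2160 = 6.8036 W/m².

ΔF = 6.80 W/m²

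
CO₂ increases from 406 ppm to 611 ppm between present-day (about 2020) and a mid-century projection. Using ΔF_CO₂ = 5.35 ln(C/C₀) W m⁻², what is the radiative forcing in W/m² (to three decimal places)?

ΔF = 2.187 W/m²

CO₂: 5.35 × ln(611/406) = 5.35 × ln(1.50493) = 5.35 × 0.40875 = 2.1868 W/m².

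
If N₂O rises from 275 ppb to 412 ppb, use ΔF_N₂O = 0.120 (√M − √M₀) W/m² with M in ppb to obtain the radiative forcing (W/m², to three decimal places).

N₂O: 0.120 × (√412 − √275) = 0.120 × (20.2978 − 16.5831) = 0.120 × 3.7147 = 0.4458 W/m².

ΔF = 0.446 W/m²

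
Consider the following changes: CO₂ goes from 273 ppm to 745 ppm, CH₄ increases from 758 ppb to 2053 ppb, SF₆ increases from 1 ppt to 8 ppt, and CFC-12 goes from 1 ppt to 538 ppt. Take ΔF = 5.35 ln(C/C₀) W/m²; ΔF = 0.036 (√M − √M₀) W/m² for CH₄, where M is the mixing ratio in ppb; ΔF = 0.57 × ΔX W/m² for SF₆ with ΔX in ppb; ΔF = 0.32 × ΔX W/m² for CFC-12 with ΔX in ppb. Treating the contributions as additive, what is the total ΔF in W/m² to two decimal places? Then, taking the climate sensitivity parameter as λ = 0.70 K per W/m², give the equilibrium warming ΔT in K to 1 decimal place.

CO₂: 5.35 × ln(745/273) = 5.35 × ln(2.72894) = 5.35 × 1.00391 = 5.3709 W/m².
CH₄: 0.036 × (√2053 − √758) = 0.036 × (45.3100 − 27.5318) = 0.036 × 17.7782 = 0.6400 W/m².
SF₆: Δ = 8 − 1 = 7 ppt = 0.007 ppb; ΔF = 0.57 × 0.007 = 0.0040 W/m².
CFC-12: Δ = 538 − 1 = 537 ppt = 0.537 ppb; ΔF = 0.32 × 0.537 = 0.1718 W/m².
Total ΔF = 5.3709 + 0.6400 + 0.0040 + 0.1718 = 6.1867 W/m².
ΔT = λ ΔF = 0.70 × 6.19 = 4.3330 K.

ΔF = 6.19 W/m²; ΔT = 4.3 K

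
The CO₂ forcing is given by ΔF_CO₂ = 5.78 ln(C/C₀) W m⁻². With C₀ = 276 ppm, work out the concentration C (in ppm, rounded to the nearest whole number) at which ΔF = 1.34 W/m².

Set 5.78 ln(C/276) = 1.34, so ln(C/276) = 1.34/5.78 = 0.23183.
Then C/276 = e^0.23183 = 1.26091, giving C = 276 × 1.26091 = 348.01 ppm.

C ≈ 348 ppm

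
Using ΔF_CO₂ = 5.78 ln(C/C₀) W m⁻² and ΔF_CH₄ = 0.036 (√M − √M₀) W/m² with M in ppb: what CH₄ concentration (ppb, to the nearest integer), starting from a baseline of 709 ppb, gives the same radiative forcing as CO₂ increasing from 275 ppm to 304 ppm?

CO₂ forcing: 5.78 × ln(304/275) = 5.78 × 0.100257 = 0.57949 W/m².
Set 0.036(√M − √709) = 0.57949: √M = 0.57949/0.036 + √709 = 16.0969 + 26.6271 = 42.7240.
M = (42.7240)² = 1825.34 ppb.

M ≈ 1825 ppb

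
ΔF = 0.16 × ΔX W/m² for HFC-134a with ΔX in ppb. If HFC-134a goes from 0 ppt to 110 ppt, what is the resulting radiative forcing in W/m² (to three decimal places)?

HFC-134a: Δ = 110 − 0 = 110 ppt = 0.110 ppb; ΔF = 0.16 × 0.110 = 0.0176 W/m².

ΔF = 0.018 W/m²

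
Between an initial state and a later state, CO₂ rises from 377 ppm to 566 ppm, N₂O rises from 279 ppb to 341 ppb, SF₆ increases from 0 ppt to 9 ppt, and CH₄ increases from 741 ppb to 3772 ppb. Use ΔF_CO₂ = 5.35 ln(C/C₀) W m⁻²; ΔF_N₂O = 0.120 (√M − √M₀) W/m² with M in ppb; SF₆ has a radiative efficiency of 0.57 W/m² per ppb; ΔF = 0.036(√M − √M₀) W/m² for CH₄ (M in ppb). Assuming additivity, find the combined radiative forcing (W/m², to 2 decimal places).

CO₂: 5.35 × ln(566/377) = 5.35 × ln(1.50133) = 5.35 × 0.40635 = 2.1740 W/m².
N₂O: 0.120 × (√341 − √279) = 0.120 × (18.4662 − 16.7033) = 0.120 × 1.7629 = 0.2115 W/m².
SF₆: Δ = 9 − 0 = 9 ppt = 0.009 ppb; ΔF = 0.57 × 0.009 = 0.0051 W/m².
CH₄: 0.036 × (√3772 − √741) = 0.036 × (61.4166 − 27.2213) = 0.036 × 34.1953 = 1.2310 W/m².
Total ΔF = 2.1740 + 0.2115 + 0.0051 + 1.2310 = 3.6216 W/m².

ΔF = 3.62 W/m²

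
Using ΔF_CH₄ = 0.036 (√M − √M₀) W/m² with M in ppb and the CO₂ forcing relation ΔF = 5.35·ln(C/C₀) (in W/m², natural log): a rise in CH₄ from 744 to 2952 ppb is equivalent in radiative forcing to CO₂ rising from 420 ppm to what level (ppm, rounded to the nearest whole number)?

C ≈ 504 ppm

CH₄ forcing: 0.036 × (√2952 − √744) = 0.036 × (54.3323 − 27.2764) = 0.036 × 27.0559 = 0.97401 W/m².
Set 5.35 ln(C/420) = 0.97401: ln(C/420) = 0.97401/5.35 = 0.18206, so C = 420 × e^0.18206 = 420 × 1.19969 = 503.87 ppm.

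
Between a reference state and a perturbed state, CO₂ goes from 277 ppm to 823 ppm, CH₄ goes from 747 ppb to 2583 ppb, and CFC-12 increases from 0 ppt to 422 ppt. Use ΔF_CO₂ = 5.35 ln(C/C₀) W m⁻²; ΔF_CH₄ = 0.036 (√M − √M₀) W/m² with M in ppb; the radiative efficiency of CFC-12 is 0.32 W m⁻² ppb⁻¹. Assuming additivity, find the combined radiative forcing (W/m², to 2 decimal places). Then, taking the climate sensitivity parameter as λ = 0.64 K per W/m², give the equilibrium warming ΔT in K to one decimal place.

CO₂: 5.35 × ln(823/277) = 5.35 × ln(2.97112) = 5.35 × 1.08894 = 5.8258 W/m².
CH₄: 0.036 × (√2583 − √747) = 0.036 × (50.8232 − 27.3313) = 0.036 × 23.4919 = 0.8457 W/m².
CFC-12: Δ = 422 − 0 = 422 ppt = 0.422 ppb; ΔF = 0.32 × 0.422 = 0.1350 W/m².
Total ΔF = 5.8258 + 0.8457 + 0.1350 = 6.8065 W/m².
ΔT = λ ΔF = 0.64 × 6.81 = 4.3584 K.

ΔF = 6.81 W/m²; ΔT = 4.4 K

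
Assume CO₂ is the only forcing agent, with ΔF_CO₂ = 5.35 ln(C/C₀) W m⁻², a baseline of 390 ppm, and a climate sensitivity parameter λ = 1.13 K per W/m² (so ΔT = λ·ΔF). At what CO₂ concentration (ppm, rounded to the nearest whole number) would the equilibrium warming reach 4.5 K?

Required forcing: ΔF = ΔT/λ = 4.5/1.13 = 3.9823 W/m².
Then ln(C/390) = ΔF/5.35 = 3.9823/5.35 = 0.74436.
So C = 390 × e^0.74436 = 390 × 2.10509 = 820.99 ppm.

C ≈ 821 ppm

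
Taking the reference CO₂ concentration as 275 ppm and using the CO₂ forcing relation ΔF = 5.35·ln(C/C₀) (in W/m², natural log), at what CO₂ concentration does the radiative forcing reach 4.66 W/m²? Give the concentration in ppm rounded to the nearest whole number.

C ≈ 657 ppm

Set 5.35 ln(C/275) = 4.66, so ln(C/275) = 4.66/5.35 = 0.87103.
Then C/275 = e^0.87103 = 2.38937, giving C = 275 × 2.38937 = 657.08 ppm.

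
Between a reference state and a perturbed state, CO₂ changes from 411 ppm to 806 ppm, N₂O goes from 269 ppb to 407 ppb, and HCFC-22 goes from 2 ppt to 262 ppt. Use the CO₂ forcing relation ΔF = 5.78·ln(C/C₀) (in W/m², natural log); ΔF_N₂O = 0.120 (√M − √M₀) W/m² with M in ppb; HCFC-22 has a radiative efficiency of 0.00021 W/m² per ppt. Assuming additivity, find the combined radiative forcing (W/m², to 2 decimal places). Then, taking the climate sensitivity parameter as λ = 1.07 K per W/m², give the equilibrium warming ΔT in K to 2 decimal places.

CO₂: 5.78 × ln(806/411) = 5.78 × ln(1.96107) = 5.78 × 0.67349 = 3.8928 W/m².
N₂O: 0.120 × (√407 − √269) = 0.120 × (20.1742 − 16.4012) = 0.120 × 3.7730 = 0.4528 W/m².
HCFC-22: ΔF = 0.00021 × (262 − 2) = 0.00021 × 260 = 0.0546 W/m².
Total ΔF = 3.8928 + 0.4528 + 0.0546 = 4.4002 W/m².
ΔT = λ ΔF = 1.07 × 4.40 = 4.7080 K.

ΔF = 4.40 W/m²; ΔT = 4.71 K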